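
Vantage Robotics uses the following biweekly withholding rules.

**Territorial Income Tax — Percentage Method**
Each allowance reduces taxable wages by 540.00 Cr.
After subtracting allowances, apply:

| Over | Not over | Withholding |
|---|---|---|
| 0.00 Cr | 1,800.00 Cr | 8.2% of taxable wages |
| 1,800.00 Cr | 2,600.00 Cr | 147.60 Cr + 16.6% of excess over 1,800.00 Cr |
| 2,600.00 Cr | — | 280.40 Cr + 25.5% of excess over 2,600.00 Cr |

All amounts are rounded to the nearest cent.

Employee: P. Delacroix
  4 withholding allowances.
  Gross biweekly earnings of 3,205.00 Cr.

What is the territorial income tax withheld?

Territorial Income Tax: taxable = 3,205.00 Cr − 4×540.00 Cr = 1,045.00 Cr
  8.2% × 1,045.00 Cr = 85.69 Cr

85.69 Cr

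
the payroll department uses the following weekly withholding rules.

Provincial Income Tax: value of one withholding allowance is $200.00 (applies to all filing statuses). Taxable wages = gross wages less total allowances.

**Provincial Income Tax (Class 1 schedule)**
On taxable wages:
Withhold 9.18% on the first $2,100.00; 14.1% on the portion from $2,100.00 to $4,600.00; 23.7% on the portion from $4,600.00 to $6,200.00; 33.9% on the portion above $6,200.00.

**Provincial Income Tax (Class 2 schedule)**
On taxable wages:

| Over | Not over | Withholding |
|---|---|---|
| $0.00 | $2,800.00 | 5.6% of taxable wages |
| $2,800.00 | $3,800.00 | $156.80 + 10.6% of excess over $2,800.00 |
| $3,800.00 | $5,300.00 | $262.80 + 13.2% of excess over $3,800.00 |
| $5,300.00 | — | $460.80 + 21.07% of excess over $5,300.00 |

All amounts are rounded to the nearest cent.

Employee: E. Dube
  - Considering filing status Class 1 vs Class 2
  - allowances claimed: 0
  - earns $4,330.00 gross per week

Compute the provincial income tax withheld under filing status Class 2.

$332.76

Provincial Income Tax (Class 2): taxable = $4,330.00
  $262.80 + 13.2% × ($4,330.00 − $3,800.00) = $262.80 + 13.2% × $530.00 = $332.76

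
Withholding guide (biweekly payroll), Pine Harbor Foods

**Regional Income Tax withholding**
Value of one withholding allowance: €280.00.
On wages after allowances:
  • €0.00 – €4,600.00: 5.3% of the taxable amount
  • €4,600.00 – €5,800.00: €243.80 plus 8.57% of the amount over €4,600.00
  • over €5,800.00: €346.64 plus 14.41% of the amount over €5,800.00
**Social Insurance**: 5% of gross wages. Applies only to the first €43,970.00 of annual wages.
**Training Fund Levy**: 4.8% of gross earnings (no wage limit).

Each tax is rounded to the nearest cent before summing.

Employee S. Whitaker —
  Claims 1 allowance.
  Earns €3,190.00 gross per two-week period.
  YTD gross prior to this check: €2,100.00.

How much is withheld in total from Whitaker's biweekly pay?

€466.85

Regional Income Tax: taxable = €3,190.00 − 1×€280.00 = €2,910.00
  5.3% × €2,910.00 = €154.23
Social Insurance: 5% × €3,190.00 = €159.50
Training Fund Levy: 4.8% × €3,190.00 = €153.12
Total: €154.23 + €159.50 + €153.12 = €466.85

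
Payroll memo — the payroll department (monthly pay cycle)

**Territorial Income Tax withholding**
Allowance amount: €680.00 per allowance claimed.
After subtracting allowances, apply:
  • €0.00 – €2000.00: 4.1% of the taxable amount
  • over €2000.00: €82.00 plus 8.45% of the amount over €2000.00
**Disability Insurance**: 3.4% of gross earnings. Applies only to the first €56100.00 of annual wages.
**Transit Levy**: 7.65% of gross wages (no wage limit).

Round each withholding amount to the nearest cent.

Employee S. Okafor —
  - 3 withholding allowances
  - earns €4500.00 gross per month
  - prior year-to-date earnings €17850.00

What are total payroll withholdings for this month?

€618.12

Territorial Income Tax: taxable = €4500.00 − 3×€680.00 = €2460.00
  €82.00 + 8.45% × (€2460.00 − €2000.00) = €82.00 + 8.45% × €460.00 = €120.87
Disability Insurance: 3.4% × €4500.00 = €153.00
Transit Levy: 7.65% × €4500.00 = €344.25
Total: €120.87 + €153.00 + €344.25 = €618.12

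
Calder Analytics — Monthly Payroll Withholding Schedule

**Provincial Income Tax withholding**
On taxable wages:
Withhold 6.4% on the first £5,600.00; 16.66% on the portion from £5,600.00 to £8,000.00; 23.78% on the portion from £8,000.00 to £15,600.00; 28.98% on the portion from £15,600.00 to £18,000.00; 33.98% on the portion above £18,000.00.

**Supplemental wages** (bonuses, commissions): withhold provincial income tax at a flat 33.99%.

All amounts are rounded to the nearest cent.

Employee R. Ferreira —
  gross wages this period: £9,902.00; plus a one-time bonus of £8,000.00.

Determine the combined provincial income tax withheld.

Provincial Income Tax: taxable = £9,902.00
  £758.24 + 23.78% × (£9,902.00 − £8,000.00) = £758.24 + 23.78% × £1,902.00 = £1,210.54
Supplemental (33.99% flat on bonus): 33.99% × £8,000.00 = £2,719.20
Total provincial income tax: £1,210.54 + £2,719.20 = £3,929.74

£3,929.74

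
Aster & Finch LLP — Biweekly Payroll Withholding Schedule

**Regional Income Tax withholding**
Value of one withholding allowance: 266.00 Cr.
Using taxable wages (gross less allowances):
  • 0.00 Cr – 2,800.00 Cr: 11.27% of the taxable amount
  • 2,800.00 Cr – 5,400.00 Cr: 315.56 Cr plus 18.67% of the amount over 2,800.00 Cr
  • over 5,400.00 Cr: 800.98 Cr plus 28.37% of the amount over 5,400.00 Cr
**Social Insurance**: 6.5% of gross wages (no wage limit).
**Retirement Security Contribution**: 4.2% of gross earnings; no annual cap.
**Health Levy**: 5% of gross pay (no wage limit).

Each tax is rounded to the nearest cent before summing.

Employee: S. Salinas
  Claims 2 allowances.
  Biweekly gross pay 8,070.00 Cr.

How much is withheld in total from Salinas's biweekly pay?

Regional Income Tax: taxable = 8,070.00 Cr − 2×266.00 Cr = 7,538.00 Cr
  800.98 Cr + 28.37% × (7,538.00 Cr − 5,400.00 Cr) = 800.98 Cr + 28.37% × 2,138.00 Cr = 1,407.53 Cr
Social Insurance: 6.5% × 8,070.00 Cr = 524.55 Cr
Retirement Security Contribution: 4.2% × 8,070.00 Cr = 338.94 Cr
Health Levy: 5% × 8,070.00 Cr = 403.50 Cr
Total: 1,407.53 Cr + 524.55 Cr + 338.94 Cr + 403.50 Cr = 2,674.52 Cr

2,674.52 Cr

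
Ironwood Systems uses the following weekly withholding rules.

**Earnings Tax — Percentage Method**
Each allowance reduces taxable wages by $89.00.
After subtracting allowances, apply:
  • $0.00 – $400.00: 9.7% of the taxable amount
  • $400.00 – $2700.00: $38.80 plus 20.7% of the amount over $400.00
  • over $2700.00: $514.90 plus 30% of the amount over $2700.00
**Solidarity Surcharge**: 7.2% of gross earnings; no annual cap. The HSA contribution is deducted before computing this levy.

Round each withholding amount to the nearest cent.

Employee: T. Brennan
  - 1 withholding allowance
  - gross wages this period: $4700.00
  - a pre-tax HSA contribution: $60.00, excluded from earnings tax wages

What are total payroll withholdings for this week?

$1404.28

Earnings Tax: taxable = $4700.00 − $60.00 − 1×$89.00 = $4551.00
  $514.90 + 30% × ($4551.00 − $2700.00) = $514.90 + 30% × $1851.00 = $1070.20
Solidarity Surcharge: 7.2% × $4640.00 = $334.08
Total: $1070.20 + $334.08 = $1404.28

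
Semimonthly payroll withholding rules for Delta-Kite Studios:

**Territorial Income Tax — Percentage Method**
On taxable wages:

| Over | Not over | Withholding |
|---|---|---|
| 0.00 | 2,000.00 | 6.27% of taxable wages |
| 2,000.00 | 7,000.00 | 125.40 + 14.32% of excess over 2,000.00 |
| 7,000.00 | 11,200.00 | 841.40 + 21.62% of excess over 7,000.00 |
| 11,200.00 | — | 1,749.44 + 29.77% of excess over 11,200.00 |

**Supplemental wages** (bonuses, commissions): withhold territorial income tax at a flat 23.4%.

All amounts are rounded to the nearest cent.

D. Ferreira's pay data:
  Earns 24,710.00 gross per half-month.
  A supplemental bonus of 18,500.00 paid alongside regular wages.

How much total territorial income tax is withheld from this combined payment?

10,100.37

Territorial Income Tax: taxable = 24,710.00
  1,749.44 + 29.77% × (24,710.00 − 11,200.00) = 1,749.44 + 29.77% × 13,510.00 = 5,771.37
Supplemental (23.4% flat on bonus): 23.4% × 18,500.00 = 4,329.00
Total territorial income tax: 5,771.37 + 4,329.00 = 10,100.37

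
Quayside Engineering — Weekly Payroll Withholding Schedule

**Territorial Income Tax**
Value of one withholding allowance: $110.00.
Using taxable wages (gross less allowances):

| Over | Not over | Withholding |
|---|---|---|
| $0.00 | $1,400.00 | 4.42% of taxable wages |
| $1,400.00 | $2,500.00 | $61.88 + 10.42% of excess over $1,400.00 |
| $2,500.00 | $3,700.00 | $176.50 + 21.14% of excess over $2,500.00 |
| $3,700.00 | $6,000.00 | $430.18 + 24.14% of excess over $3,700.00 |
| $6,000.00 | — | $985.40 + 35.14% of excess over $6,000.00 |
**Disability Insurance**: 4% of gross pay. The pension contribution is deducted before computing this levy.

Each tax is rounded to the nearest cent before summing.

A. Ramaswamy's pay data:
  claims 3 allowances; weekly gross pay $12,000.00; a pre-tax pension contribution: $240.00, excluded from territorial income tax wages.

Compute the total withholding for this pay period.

$3,363.90

Territorial Income Tax: taxable = $12,000.00 − $240.00 − 3×$110.00 = $11,430.00
  $985.40 + 35.14% × ($11,430.00 − $6,000.00) = $985.40 + 35.14% × $5,430.00 = $2,893.50
Disability Insurance: 4% × $11,760.00 = $470.40
Total: $2,893.50 + $470.40 = $3,363.90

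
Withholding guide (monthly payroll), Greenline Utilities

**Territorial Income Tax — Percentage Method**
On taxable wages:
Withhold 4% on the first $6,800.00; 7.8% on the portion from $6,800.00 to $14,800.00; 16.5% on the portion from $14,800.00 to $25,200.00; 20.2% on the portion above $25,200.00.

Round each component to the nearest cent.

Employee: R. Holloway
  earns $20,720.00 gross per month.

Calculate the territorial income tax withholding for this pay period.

Territorial Income Tax: taxable = $20,720.00
  $896.00 + 16.5% × ($20,720.00 − $14,800.00) = $896.00 + 16.5% × $5,920.00 = $1,872.80

$1,872.80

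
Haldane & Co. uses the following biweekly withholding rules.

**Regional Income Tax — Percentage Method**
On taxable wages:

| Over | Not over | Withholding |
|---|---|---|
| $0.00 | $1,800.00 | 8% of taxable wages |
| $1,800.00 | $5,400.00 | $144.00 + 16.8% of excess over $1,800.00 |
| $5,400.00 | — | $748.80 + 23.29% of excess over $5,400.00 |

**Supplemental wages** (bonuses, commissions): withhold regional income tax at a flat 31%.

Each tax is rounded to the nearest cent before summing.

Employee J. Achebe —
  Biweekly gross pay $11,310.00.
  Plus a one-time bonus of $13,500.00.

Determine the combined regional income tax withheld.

$6,310.24

Regional Income Tax: taxable = $11,310.00
  $748.80 + 23.29% × ($11,310.00 − $5,400.00) = $748.80 + 23.29% × $5,910.00 = $2,125.24
Supplemental (31% flat on bonus): 31% × $13,500.00 = $4,185.00
Total regional income tax: $2,125.24 + $4,185.00 = $6,310.24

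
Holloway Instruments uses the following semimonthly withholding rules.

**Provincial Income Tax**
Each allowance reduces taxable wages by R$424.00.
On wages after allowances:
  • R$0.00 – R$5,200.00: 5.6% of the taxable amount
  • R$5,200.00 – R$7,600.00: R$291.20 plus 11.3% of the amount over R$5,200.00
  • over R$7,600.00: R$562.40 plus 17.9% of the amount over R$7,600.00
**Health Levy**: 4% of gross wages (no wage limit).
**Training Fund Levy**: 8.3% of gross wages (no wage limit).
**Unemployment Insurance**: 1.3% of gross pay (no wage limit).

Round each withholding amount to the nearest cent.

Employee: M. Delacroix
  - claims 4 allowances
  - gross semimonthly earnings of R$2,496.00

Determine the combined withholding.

R$384.26

Provincial Income Tax: taxable = R$2,496.00 − 4×R$424.00 = R$800.00
  5.6% × R$800.00 = R$44.80
Health Levy: 4% × R$2,496.00 = R$99.84
Training Fund Levy: 8.3% × R$2,496.00 = R$207.17
Unemployment Insurance: 1.3% × R$2,496.00 = R$32.45
Total: R$44.80 + R$99.84 + R$207.17 + R$32.45 = R$384.26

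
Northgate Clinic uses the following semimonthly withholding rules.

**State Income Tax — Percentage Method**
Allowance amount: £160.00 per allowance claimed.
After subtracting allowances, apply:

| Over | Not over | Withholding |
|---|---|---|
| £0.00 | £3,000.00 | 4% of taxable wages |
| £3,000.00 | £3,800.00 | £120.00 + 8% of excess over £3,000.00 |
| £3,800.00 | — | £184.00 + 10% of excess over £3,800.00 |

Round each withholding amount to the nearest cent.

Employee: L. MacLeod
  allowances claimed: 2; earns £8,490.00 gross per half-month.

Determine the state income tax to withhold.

State Income Tax: taxable = £8,490.00 − 2×£160.00 = £8,170.00
  £184.00 + 10% × (£8,170.00 − £3,800.00) = £184.00 + 10% × £4,370.00 = £621.00

£621.00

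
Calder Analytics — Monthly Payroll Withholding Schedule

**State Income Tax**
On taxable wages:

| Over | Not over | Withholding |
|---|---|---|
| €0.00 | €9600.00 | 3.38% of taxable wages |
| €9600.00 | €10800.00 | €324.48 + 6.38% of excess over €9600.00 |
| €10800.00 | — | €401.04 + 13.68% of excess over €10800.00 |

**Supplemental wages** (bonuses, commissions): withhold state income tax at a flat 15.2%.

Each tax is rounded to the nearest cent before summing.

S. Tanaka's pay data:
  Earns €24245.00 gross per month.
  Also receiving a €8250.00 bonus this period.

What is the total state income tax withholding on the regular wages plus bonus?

€3494.32

State Income Tax: taxable = €24245.00
  €401.04 + 13.68% × (€24245.00 − €10800.00) = €401.04 + 13.68% × €13445.00 = €2240.32
Supplemental (15.2% flat on bonus): 15.2% × €8250.00 = €1254.00
Total state income tax: €2240.32 + €1254.00 = €3494.32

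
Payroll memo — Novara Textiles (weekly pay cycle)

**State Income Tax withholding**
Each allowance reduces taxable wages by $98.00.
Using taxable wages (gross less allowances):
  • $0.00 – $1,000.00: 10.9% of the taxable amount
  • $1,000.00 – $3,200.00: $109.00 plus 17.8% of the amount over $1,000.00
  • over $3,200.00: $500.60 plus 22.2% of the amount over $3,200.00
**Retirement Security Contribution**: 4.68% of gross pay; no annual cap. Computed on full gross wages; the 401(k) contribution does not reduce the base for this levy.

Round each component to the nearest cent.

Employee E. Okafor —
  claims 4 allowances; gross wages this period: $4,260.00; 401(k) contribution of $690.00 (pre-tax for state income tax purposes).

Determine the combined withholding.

$696.05

State Income Tax: taxable = $4,260.00 − $690.00 − 4×$98.00 = $3,178.00
  $109.00 + 17.8% × ($3,178.00 − $1,000.00) = $109.00 + 17.8% × $2,178.00 = $496.68
Retirement Security Contribution: 4.68% × $4,260.00 = $199.37
Total: $496.68 + $199.37 = $696.05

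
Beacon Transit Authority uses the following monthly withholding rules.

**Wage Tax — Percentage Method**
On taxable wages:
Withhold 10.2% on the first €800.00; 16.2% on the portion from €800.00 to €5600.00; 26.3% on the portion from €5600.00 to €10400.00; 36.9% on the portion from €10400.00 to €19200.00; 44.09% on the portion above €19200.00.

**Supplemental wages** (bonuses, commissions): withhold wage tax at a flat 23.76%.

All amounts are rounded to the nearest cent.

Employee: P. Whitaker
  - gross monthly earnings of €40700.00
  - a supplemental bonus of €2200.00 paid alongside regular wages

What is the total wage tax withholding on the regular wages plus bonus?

Wage Tax: taxable = €40700.00
  €5368.80 + 44.09% × (€40700.00 − €19200.00) = €5368.80 + 44.09% × €21500.00 = €14848.15
Supplemental (23.76% flat on bonus): 23.76% × €2200.00 = €522.72
Total wage tax: €14848.15 + €522.72 = €15370.87

€15370.87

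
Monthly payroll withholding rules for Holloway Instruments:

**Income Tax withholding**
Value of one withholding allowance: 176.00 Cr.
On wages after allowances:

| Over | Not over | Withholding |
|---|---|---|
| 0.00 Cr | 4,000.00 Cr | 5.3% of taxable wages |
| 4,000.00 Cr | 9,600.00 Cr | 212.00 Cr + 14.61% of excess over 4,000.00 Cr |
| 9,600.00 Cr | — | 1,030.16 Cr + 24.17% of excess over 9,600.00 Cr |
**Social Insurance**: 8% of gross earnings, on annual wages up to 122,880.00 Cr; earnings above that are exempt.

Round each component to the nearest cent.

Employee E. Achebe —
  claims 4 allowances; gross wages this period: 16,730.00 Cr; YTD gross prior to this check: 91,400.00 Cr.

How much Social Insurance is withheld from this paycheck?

1,338.40 Cr

Social Insurance: 8% × 16,730.00 Cr = 1,338.40 Cr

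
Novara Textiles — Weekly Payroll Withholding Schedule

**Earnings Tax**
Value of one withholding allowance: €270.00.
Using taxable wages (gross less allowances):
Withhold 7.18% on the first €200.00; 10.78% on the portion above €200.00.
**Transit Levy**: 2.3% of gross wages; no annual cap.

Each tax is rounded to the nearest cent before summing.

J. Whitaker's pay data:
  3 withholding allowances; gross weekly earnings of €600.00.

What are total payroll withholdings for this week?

Earnings Tax: taxable = €600.00 − 3×€270.00 = €-210.00
  Taxable ≤ 0 → €0.00
Transit Levy: 2.3% × €600.00 = €13.80
Total: €0.00 + €13.80 = €13.80

€13.80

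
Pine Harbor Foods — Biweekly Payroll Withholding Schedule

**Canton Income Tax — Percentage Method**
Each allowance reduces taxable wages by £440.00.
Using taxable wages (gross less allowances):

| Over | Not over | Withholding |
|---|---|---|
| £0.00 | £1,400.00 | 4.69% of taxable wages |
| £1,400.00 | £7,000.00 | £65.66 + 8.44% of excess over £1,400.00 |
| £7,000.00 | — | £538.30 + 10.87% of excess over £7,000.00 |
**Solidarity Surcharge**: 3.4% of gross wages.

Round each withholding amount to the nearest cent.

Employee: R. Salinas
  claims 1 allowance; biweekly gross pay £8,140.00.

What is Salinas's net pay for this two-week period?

Canton Income Tax: taxable = £8,140.00 − 1×£440.00 = £7,700.00
  £538.30 + 10.87% × (£7,700.00 − £7,000.00) = £538.30 + 10.87% × £700.00 = £614.39
Solidarity Surcharge: 3.4% × £8,140.00 = £276.76
Total withheld: £614.39 + £276.76 = £891.15
Net pay: £8,140.00 − £891.15 = £7,248.85

£7,248.85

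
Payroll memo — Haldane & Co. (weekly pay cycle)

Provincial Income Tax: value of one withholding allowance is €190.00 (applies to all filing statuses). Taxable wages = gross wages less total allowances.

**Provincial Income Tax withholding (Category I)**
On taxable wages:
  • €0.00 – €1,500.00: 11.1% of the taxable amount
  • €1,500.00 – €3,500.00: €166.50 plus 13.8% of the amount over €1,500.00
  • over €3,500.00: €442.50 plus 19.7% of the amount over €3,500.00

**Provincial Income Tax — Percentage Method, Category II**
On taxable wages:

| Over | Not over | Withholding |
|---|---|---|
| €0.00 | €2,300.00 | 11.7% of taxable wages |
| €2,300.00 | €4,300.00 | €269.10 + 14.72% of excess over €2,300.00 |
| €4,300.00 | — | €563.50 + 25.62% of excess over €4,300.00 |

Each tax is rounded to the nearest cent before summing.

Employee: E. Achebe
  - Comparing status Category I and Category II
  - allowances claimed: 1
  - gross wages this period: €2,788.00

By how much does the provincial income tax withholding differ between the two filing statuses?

€5.05

Provincial Income Tax (Category I): taxable = €2,788.00 − 1×€190.00 = €2,598.00
  €166.50 + 13.8% × (€2,598.00 − €1,500.00) = €166.50 + 13.8% × €1,098.00 = €318.02
Provincial Income Tax (Category II): taxable = €2,788.00 − 1×€190.00 = €2,598.00
  €269.10 + 14.72% × (€2,598.00 − €2,300.00) = €269.10 + 14.72% × €298.00 = €312.97
Difference: |€318.02 − €312.97| = €5.05 (higher under Category I)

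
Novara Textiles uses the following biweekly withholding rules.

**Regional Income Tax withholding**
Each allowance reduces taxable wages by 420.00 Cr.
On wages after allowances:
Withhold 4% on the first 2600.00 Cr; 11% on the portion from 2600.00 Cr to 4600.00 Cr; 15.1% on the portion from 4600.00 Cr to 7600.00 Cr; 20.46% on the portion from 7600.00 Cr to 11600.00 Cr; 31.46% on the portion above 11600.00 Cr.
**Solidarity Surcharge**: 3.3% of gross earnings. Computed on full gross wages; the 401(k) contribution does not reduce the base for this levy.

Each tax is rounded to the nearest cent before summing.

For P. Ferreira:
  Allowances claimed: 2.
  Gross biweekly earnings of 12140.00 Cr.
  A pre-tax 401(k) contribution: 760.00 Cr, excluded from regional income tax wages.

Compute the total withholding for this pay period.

1779.14 Cr

Regional Income Tax: taxable = 12140.00 Cr − 760.00 Cr − 2×420.00 Cr = 10540.00 Cr
  777.00 Cr + 20.46% × (10540.00 Cr − 7600.00 Cr) = 777.00 Cr + 20.46% × 2940.00 Cr = 1378.52 Cr
Solidarity Surcharge: 3.3% × 12140.00 Cr = 400.62 Cr
Total: 1378.52 Cr + 400.62 Cr = 1779.14 Cr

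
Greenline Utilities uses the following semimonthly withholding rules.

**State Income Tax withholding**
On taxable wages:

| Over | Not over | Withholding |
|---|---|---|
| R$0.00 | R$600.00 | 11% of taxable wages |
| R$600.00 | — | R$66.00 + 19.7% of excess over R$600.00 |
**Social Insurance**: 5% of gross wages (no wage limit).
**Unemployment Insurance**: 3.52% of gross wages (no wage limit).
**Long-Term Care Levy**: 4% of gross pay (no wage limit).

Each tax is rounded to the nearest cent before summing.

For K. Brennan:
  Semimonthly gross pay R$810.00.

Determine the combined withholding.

R$208.78

State Income Tax: taxable = R$810.00
  R$66.00 + 19.7% × (R$810.00 − R$600.00) = R$66.00 + 19.7% × R$210.00 = R$107.37
Social Insurance: 5% × R$810.00 = R$40.50
Unemployment Insurance: 3.52% × R$810.00 = R$28.51
Long-Term Care Levy: 4% × R$810.00 = R$32.40
Total: R$107.37 + R$40.50 + R$28.51 + R$32.40 = R$208.78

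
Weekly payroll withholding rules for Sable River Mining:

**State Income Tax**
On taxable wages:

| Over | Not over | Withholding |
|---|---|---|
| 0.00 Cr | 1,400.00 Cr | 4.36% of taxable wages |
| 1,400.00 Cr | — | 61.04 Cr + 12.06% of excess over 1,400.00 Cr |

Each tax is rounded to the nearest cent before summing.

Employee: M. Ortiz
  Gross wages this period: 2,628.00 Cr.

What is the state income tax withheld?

State Income Tax: taxable = 2,628.00 Cr
  61.04 Cr + 12.06% × (2,628.00 Cr − 1,400.00 Cr) = 61.04 Cr + 12.06% × 1,228.00 Cr = 209.14 Cr

209.14 Cr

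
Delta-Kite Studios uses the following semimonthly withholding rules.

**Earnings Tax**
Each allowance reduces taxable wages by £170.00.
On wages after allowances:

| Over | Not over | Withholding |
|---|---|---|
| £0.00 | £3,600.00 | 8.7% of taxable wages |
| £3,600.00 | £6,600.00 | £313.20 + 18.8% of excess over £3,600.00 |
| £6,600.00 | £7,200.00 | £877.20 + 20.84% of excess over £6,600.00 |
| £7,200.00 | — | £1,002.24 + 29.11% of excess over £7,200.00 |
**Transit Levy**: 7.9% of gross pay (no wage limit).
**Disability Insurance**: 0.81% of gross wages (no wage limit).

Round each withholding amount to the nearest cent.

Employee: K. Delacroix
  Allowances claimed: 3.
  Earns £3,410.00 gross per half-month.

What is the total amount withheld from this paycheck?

£549.31

Earnings Tax: taxable = £3,410.00 − 3×£170.00 = £2,900.00
  8.7% × £2,900.00 = £252.30
Transit Levy: 7.9% × £3,410.00 = £269.39
Disability Insurance: 0.81% × £3,410.00 = £27.62
Total: £252.30 + £269.39 + £27.62 = £549.31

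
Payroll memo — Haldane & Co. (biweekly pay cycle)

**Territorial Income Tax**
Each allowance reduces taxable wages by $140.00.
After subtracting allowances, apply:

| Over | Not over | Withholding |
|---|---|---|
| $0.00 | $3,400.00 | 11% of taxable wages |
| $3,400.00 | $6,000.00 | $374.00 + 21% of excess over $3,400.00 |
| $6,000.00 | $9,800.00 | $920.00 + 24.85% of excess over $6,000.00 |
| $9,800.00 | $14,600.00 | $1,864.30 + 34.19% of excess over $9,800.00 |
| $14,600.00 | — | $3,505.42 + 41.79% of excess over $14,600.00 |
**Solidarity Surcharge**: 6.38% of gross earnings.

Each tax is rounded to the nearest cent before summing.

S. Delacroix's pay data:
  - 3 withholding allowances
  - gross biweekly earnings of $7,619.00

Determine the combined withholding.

Territorial Income Tax: taxable = $7,619.00 − 3×$140.00 = $7,199.00
  $920.00 + 24.85% × ($7,199.00 − $6,000.00) = $920.00 + 24.85% × $1,199.00 = $1,217.95
Solidarity Surcharge: 6.38% × $7,619.00 = $486.09
Total: $1,217.95 + $486.09 = $1,704.04

$1,704.04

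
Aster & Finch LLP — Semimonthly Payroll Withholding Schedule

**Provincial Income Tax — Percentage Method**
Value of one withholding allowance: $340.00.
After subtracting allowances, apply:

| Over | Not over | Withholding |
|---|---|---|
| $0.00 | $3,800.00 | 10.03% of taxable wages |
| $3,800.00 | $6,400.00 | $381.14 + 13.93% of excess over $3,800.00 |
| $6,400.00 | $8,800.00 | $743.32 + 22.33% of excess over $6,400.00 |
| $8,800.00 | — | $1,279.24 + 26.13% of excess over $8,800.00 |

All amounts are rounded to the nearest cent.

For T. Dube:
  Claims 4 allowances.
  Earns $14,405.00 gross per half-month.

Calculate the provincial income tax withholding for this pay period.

Provincial Income Tax: taxable = $14,405.00 − 4×$340.00 = $13,045.00
  $1,279.24 + 26.13% × ($13,045.00 − $8,800.00) = $1,279.24 + 26.13% × $4,245.00 = $2,388.46

$2,388.46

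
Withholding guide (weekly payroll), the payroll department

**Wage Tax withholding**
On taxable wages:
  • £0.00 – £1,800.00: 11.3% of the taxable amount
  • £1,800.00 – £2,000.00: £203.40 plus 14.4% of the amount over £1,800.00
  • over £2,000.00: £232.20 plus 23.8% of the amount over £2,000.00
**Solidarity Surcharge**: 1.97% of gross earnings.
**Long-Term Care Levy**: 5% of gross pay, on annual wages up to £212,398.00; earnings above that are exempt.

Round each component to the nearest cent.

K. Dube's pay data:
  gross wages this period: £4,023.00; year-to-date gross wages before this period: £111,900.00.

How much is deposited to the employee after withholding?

£3,028.93

Wage Tax: taxable = £4,023.00
  £232.20 + 23.8% × (£4,023.00 − £2,000.00) = £232.20 + 23.8% × £2,023.00 = £713.67
Solidarity Surcharge: 1.97% × £4,023.00 = £79.25
Long-Term Care Levy: 5% × £4,023.00 = £201.15
Total withheld: £713.67 + £79.25 + £201.15 = £994.07
Net pay: £4,023.00 − £994.07 = £3,028.93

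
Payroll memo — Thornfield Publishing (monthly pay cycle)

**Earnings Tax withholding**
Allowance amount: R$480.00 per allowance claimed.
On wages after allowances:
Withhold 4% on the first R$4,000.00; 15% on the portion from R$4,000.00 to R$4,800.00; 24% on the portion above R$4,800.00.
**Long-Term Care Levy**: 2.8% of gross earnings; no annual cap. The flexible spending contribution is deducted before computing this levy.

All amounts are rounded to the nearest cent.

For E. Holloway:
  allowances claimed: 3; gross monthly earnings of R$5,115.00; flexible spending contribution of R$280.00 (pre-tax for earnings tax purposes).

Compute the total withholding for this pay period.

Earnings Tax: taxable = R$5,115.00 − R$280.00 − 3×R$480.00 = R$3,395.00
  4% × R$3,395.00 = R$135.80
Long-Term Care Levy: 2.8% × R$4,835.00 = R$135.38
Total: R$135.80 + R$135.38 = R$271.18

R$271.18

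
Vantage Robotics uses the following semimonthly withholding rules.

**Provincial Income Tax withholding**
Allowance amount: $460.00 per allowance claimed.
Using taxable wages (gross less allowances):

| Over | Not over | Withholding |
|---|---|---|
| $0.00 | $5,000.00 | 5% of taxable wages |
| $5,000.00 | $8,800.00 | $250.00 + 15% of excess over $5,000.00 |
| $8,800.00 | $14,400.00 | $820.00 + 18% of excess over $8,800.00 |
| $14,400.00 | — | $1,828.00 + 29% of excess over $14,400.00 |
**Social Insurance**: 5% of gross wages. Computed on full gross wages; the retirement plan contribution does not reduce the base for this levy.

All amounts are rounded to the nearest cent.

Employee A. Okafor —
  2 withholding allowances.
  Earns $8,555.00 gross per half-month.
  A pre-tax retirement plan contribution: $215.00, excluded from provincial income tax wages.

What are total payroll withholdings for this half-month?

$1,040.75

Provincial Income Tax: taxable = $8,555.00 − $215.00 − 2×$460.00 = $7,420.00
  $250.00 + 15% × ($7,420.00 − $5,000.00) = $250.00 + 15% × $2,420.00 = $613.00
Social Insurance: 5% × $8,555.00 = $427.75
Total: $613.00 + $427.75 = $1,040.75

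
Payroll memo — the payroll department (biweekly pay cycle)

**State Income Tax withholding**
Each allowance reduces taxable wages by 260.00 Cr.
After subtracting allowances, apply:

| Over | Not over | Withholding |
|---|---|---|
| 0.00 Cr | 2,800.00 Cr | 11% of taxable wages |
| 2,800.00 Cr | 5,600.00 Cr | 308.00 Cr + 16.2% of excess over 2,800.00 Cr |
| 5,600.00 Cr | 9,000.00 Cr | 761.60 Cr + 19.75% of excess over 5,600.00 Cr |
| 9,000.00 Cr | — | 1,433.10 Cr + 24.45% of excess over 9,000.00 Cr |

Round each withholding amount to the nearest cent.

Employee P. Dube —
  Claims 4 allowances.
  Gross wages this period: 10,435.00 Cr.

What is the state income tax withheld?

1,529.68 Cr

State Income Tax: taxable = 10,435.00 Cr − 4×260.00 Cr = 9,395.00 Cr
  1,433.10 Cr + 24.45% × (9,395.00 Cr − 9,000.00 Cr) = 1,433.10 Cr + 24.45% × 395.00 Cr = 1,529.68 Cr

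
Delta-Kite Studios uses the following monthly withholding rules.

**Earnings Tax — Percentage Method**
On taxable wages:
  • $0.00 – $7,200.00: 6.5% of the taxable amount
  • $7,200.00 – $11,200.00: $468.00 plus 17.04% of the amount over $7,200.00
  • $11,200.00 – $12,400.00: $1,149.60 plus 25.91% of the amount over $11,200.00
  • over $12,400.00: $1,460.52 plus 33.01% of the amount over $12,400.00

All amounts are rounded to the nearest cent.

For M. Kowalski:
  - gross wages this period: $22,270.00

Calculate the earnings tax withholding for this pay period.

$4,718.61

Earnings Tax: taxable = $22,270.00
  $1,460.52 + 33.01% × ($22,270.00 − $12,400.00) = $1,460.52 + 33.01% × $9,870.00 = $4,718.61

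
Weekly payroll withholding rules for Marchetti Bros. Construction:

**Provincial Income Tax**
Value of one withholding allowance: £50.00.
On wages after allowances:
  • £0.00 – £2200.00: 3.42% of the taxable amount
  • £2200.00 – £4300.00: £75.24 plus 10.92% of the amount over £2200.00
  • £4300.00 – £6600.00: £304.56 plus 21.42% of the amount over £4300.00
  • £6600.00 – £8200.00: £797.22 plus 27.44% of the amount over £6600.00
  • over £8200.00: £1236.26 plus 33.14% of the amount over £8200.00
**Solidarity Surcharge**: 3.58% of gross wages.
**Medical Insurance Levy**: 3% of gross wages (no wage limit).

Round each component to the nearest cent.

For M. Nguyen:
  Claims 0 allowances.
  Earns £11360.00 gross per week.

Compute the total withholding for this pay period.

Provincial Income Tax: taxable = £11360.00
  £1236.26 + 33.14% × (£11360.00 − £8200.00) = £1236.26 + 33.14% × £3160.00 = £2283.48
Solidarity Surcharge: 3.58% × £11360.00 = £406.69
Medical Insurance Levy: 3% × £11360.00 = £340.80
Total: £2283.48 + £406.69 + £340.80 = £3030.97

£3030.97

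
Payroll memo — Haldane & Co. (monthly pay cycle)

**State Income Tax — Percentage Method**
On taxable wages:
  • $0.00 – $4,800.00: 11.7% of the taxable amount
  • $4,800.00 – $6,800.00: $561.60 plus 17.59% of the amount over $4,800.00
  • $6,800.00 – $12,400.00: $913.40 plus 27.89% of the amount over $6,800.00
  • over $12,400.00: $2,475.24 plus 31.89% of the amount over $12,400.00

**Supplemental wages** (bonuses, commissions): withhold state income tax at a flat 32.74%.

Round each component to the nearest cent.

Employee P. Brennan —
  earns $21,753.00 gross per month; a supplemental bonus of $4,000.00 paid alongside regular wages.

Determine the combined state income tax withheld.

State Income Tax: taxable = $21,753.00
  $2,475.24 + 31.89% × ($21,753.00 − $12,400.00) = $2,475.24 + 31.89% × $9,353.00 = $5,457.91
Supplemental (32.74% flat on bonus): 32.74% × $4,000.00 = $1,309.60
Total state income tax: $5,457.91 + $1,309.60 = $6,767.51

$6,767.51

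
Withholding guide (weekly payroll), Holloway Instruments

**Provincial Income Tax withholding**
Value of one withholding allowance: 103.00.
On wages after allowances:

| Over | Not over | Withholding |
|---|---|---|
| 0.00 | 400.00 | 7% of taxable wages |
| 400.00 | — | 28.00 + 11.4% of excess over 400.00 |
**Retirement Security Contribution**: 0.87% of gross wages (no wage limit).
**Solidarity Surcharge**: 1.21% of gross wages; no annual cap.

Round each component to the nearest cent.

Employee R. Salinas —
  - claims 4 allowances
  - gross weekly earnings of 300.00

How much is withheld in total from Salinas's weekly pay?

6.24

Provincial Income Tax: taxable = 300.00 − 4×103.00 = -112.00
  Taxable ≤ 0 → 0.00
Retirement Security Contribution: 0.87% × 300.00 = 2.61
Solidarity Surcharge: 1.21% × 300.00 = 3.63
Total: 0.00 + 2.61 + 3.63 = 6.24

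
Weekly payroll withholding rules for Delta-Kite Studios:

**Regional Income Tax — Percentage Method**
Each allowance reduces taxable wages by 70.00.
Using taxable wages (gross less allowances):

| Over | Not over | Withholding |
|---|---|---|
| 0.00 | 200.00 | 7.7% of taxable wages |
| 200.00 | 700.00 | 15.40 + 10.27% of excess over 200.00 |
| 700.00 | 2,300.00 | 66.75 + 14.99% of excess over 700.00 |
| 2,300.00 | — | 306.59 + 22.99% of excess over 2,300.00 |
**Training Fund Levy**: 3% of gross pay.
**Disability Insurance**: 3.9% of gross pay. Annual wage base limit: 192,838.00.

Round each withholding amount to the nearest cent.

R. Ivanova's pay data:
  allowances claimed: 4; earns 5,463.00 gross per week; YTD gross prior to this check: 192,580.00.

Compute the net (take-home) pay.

Regional Income Tax: taxable = 5,463.00 − 4×70.00 = 5,183.00
  306.59 + 22.99% × (5,183.00 − 2,300.00) = 306.59 + 22.99% × 2,883.00 = 969.39
Training Fund Levy: 3% × 5,463.00 = 163.89
Disability Insurance: cap 192,838.00 − YTD 192,580.00 = 258.00 subject; 3.9% × 258.00 = 10.06
Total withheld: 969.39 + 163.89 + 10.06 = 1,143.34
Net pay: 5,463.00 − 1,143.34 = 4,319.66

4,319.66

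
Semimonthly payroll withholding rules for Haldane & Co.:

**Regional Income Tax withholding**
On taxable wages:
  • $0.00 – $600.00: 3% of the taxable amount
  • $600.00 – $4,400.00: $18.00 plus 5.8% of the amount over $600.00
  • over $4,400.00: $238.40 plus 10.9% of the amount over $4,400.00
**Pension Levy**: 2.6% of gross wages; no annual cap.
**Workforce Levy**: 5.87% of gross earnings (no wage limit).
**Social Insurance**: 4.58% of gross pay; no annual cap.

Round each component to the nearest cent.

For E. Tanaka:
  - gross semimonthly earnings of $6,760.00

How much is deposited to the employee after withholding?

Regional Income Tax: taxable = $6,760.00
  $238.40 + 10.9% × ($6,760.00 − $4,400.00) = $238.40 + 10.9% × $2,360.00 = $495.64
Pension Levy: 2.6% × $6,760.00 = $175.76
Workforce Levy: 5.87% × $6,760.00 = $396.81
Social Insurance: 4.58% × $6,760.00 = $309.61
Total withheld: $495.64 + $175.76 + $396.81 + $309.61 = $1,377.82
Net pay: $6,760.00 − $1,377.82 = $5,382.18

$5,382.18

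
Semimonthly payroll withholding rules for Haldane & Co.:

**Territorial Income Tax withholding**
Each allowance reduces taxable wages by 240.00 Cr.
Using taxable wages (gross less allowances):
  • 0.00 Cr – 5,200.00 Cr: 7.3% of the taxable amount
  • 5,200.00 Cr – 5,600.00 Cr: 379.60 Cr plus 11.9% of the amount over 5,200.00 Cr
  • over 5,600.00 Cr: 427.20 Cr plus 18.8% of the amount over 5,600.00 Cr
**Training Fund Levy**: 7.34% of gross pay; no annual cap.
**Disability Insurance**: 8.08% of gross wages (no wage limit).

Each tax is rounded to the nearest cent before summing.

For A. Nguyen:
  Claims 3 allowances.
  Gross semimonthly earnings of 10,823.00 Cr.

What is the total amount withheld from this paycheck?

2,942.67 Cr

Territorial Income Tax: taxable = 10,823.00 Cr − 3×240.00 Cr = 10,103.00 Cr
  427.20 Cr + 18.8% × (10,103.00 Cr − 5,600.00 Cr) = 427.20 Cr + 18.8% × 4,503.00 Cr = 1,273.76 Cr
Training Fund Levy: 7.34% × 10,823.00 Cr = 794.41 Cr
Disability Insurance: 8.08% × 10,823.00 Cr = 874.50 Cr
Total: 1,273.76 Cr + 794.41 Cr + 874.50 Cr = 2,942.67 Cr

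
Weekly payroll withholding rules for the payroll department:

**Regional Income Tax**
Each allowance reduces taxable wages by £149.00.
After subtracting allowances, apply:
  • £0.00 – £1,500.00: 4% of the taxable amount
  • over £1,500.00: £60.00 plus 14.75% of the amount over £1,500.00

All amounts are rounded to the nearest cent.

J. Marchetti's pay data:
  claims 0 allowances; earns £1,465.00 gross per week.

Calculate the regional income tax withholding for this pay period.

£58.60

Regional Income Tax: taxable = £1,465.00
  4% × £1,465.00 = £58.60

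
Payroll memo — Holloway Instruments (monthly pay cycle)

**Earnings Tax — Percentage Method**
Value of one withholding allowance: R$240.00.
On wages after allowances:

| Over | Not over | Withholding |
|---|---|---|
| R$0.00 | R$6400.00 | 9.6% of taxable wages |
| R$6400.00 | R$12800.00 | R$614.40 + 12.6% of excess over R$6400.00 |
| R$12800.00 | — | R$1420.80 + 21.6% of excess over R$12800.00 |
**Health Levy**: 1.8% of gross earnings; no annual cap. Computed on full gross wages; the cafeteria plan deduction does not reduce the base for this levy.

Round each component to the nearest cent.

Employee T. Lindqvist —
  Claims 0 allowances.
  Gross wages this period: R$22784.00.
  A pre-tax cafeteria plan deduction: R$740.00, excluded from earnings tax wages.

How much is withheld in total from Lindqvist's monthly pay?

Earnings Tax: taxable = R$22784.00 − R$740.00 = R$22044.00
  R$1420.80 + 21.6% × (R$22044.00 − R$12800.00) = R$1420.80 + 21.6% × R$9244.00 = R$3417.50
Health Levy: 1.8% × R$22784.00 = R$410.11
Total: R$3417.50 + R$410.11 = R$3827.61

R$3827.61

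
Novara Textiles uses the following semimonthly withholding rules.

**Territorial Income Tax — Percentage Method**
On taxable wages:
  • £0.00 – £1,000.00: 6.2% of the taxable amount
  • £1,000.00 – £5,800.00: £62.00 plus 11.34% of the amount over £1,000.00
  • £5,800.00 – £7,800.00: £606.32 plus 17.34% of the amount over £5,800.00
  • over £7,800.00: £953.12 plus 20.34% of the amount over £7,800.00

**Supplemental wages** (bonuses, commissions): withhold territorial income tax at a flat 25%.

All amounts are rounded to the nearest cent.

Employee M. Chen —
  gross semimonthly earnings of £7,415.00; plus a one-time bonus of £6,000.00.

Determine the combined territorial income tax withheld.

Territorial Income Tax: taxable = £7,415.00
  £606.32 + 17.34% × (£7,415.00 − £5,800.00) = £606.32 + 17.34% × £1,615.00 = £886.36
Supplemental (25% flat on bonus): 25% × £6,000.00 = £1,500.00
Total territorial income tax: £886.36 + £1,500.00 = £2,386.36

£2,386.36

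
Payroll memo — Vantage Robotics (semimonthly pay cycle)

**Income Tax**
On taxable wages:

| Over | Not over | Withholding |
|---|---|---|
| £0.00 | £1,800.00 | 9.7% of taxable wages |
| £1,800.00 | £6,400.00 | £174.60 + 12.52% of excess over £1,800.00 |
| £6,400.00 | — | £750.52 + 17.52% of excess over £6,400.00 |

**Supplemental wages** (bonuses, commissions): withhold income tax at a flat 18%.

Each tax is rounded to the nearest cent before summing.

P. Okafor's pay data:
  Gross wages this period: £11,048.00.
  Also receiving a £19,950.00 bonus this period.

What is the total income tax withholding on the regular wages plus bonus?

£5,155.85

Income Tax: taxable = £11,048.00
  £750.52 + 17.52% × (£11,048.00 − £6,400.00) = £750.52 + 17.52% × £4,648.00 = £1,564.85
Supplemental (18% flat on bonus): 18% × £19,950.00 = £3,591.00
Total income tax: £1,564.85 + £3,591.00 = £5,155.85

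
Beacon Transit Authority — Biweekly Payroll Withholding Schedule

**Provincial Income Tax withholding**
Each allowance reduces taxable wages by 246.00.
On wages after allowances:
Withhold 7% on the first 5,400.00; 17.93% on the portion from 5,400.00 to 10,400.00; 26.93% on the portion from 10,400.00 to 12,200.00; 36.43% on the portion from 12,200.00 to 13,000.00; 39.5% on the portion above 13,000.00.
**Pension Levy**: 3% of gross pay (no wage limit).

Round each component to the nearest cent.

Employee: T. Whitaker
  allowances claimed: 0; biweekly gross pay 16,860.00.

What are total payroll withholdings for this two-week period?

4,081.18

Provincial Income Tax: taxable = 16,860.00
  2,050.68 + 39.5% × (16,860.00 − 13,000.00) = 2,050.68 + 39.5% × 3,860.00 = 3,575.38
Pension Levy: 3% × 16,860.00 = 505.80
Total: 3,575.38 + 505.80 = 4,081.18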